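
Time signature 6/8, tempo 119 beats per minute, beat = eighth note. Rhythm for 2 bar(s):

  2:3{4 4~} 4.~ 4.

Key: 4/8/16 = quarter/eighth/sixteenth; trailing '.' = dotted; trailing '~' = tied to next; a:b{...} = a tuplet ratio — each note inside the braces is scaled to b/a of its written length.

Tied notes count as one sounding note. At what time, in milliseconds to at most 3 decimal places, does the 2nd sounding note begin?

1. 0.0ms @ 0 + 1512.605ms (3)
2. 1512.605ms @ 3 + 4537.815ms (9)

note 2 onset = 3b = 1512.605ms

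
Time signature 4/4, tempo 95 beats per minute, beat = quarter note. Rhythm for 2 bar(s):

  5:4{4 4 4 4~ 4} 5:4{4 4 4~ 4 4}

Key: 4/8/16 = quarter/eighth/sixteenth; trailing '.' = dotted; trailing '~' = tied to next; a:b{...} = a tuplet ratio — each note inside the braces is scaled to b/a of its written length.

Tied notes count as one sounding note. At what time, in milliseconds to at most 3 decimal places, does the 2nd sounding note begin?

note 2 onset = 4/5b = 505.263ms

1. 0.0ms @ 0 + 505.263ms (4/5)
2. 505.263ms @ 4/5 + 505.263ms (4/5)
3. 1010.526ms @ 8/5 + 505.263ms (4/5)
4. 1515.789ms @ 12/5 + 1010.526ms (8/5)
5. 2526.316ms @ 4 + 505.263ms (4/5)
6. 3031.579ms @ 24/5 + 505.263ms (4/5)
7. 3536.842ms @ 28/5 + 1010.526ms (8/5)
8. 4547.368ms @ 36/5 + 505.263ms (4/5)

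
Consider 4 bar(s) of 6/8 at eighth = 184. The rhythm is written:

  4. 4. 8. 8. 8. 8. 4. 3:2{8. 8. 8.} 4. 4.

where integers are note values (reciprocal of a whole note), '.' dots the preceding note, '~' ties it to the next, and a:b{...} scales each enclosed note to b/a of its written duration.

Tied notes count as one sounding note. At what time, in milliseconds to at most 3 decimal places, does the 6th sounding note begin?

1. 0.0ms @ 0 + 978.261ms (3)
2. 978.261ms @ 3 + 978.261ms (3)
3. 1956.522ms @ 6 + 489.13ms (3/2)
4. 2445.652ms @ 15/2 + 489.13ms (3/2)
5. 2934.783ms @ 9 + 489.13ms (3/2)
6. 3423.913ms @ 21/2 + 489.13ms (3/2)
7. 3913.043ms @ 12 + 978.261ms (3)
8. 4891.304ms @ 15 + 326.087ms (1)
9. 5217.391ms @ 16 + 326.087ms (1)
10. 5543.478ms @ 17 + 326.087ms (1)
11. 5869.565ms @ 18 + 978.261ms (3)
12. 6847.826ms @ 21 + 978.261ms (3)

note 6 onset = 21/2b = 3423.913ms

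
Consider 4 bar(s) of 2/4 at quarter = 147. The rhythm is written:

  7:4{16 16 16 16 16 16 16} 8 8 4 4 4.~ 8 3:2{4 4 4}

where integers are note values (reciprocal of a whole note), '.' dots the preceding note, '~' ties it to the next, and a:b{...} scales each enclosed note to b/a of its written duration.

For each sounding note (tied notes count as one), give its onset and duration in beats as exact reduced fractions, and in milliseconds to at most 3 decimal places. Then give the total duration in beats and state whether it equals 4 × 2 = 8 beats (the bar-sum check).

1) 0.0ms=0b +58.309ms=1/7b
2) 58.309ms=1/7b +58.309ms=1/7b
3) 116.618ms=2/7b +58.309ms=1/7b
4) 174.927ms=3/7b +58.309ms=1/7b
5) 233.236ms=4/7b +58.309ms=1/7b
6) 291.545ms=5/7b +58.309ms=1/7b
7) 349.854ms=6/7b +58.309ms=1/7b
8) 408.163ms=1b +204.082ms=1/2b
9) 612.245ms=3/2b +204.082ms=1/2b
10) 816.327ms=2b +408.163ms=1b
11) 1224.49ms=3b +408.163ms=1b
12) 1632.653ms=4b +816.327ms=2b
13) 2448.98ms=6b +272.109ms=2/3b
14) 2721.088ms=20/3b +272.109ms=2/3b
15) 2993.197ms=22/3b +272.109ms=2/3b
Σ=8b of 8 (147bpm 2/4) — PASS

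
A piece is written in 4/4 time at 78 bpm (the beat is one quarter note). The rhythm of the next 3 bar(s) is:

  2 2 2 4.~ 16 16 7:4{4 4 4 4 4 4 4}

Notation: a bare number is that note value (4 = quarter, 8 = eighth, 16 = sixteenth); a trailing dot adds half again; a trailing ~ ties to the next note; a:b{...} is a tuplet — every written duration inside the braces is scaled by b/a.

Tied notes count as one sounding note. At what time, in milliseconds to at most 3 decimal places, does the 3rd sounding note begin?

1. 0.0ms @ 0 + 1538.462ms (2)
2. 1538.462ms @ 2 + 1538.462ms (2)
3. 3076.923ms @ 4 + 1538.462ms (2)
4. 4615.385ms @ 6 + 1346.154ms (7/4)
5. 5961.538ms @ 31/4 + 192.308ms (1/4)
6. 6153.846ms @ 8 + 439.56ms (4/7)
7. 6593.407ms @ 60/7 + 439.56ms (4/7)
8. 7032.967ms @ 64/7 + 439.56ms (4/7)
9. 7472.527ms @ 68/7 + 439.56ms (4/7)
10. 7912.088ms @ 72/7 + 439.56ms (4/7)
11. 8351.648ms @ 76/7 + 439.56ms (4/7)
12. 8791.209ms @ 80/7 + 439.56ms (4/7)

note 3 onset = 4b = 3076.923ms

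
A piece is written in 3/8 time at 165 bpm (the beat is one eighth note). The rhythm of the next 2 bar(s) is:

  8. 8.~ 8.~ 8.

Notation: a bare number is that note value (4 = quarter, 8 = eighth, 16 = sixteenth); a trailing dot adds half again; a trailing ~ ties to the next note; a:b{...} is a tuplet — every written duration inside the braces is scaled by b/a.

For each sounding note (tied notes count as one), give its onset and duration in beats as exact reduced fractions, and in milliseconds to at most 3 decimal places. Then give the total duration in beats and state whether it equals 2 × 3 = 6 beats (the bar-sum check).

1) 0.0ms=0b +545.455ms=3/2b
2) 545.455ms=3/2b +1636.364ms=9/2b
Σ=6b of 6 (165bpm 3/8) — PASS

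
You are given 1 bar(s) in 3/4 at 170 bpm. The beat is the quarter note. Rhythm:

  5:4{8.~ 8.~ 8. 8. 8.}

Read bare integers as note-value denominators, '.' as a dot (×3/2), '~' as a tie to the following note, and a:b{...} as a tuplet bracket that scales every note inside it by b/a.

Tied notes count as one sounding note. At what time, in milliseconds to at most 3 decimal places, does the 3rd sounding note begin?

1. 0.0ms @ 0 + 635.294ms (9/5)
2. 635.294ms @ 9/5 + 211.765ms (3/5)
3. 847.059ms @ 12/5 + 211.765ms (3/5)

note 3 onset = 12/5b = 847.059ms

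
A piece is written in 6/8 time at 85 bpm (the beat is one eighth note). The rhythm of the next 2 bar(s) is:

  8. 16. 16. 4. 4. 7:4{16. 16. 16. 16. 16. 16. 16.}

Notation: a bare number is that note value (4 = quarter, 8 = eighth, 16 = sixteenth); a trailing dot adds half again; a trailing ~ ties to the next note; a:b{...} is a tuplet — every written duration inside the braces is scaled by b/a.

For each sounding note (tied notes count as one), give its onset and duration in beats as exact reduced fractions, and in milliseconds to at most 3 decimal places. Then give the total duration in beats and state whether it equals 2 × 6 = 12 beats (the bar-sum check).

1) 0.0ms=0b +1058.824ms=3/2b
2) 1058.824ms=3/2b +529.412ms=3/4b
3) 1588.235ms=9/4b +529.412ms=3/4b
4) 2117.647ms=3b +2117.647ms=3b
5) 4235.294ms=6b +2117.647ms=3b
6) 6352.941ms=9b +302.521ms=3/7b
7) 6655.462ms=66/7b +302.521ms=3/7b
8) 6957.983ms=69/7b +302.521ms=3/7b
9) 7260.504ms=72/7b +302.521ms=3/7b
10) 7563.025ms=75/7b +302.521ms=3/7b
11) 7865.546ms=78/7b +302.521ms=3/7b
12) 8168.067ms=81/7b +302.521ms=3/7b
Σ=12b of 12 (85bpm 6/8) — PASS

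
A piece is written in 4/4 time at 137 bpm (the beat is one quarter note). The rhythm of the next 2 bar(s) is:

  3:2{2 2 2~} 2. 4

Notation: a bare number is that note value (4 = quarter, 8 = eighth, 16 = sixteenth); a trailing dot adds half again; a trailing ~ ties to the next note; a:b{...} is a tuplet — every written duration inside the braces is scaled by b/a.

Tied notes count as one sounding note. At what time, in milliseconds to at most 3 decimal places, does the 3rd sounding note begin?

1. 0.0ms @ 0 + 583.942ms (4/3)
2. 583.942ms @ 4/3 + 583.942ms (4/3)
3. 1167.883ms @ 8/3 + 1897.81ms (13/3)
4. 3065.693ms @ 7 + 437.956ms (1)

note 3 onset = 8/3b = 1167.883ms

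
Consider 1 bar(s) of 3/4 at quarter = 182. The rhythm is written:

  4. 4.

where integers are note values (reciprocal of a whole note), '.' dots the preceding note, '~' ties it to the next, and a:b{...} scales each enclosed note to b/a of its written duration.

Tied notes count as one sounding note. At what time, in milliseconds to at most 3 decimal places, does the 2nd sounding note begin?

note 2 onset = 3/2b = 494.505ms

1. 0.0ms @ 0 + 494.505ms (3/2)
2. 494.505ms @ 3/2 + 494.505ms (3/2)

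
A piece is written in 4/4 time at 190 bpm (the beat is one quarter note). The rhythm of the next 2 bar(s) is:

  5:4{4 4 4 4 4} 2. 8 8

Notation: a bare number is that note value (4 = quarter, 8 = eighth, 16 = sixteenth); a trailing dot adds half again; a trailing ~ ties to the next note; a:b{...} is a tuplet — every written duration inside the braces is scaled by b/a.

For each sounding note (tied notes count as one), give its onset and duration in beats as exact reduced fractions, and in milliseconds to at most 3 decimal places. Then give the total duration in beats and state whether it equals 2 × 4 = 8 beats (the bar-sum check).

1) 0.0ms=0b +252.632ms=4/5b
2) 252.632ms=4/5b +252.632ms=4/5b
3) 505.263ms=8/5b +252.632ms=4/5b
4) 757.895ms=12/5b +252.632ms=4/5b
5) 1010.526ms=16/5b +252.632ms=4/5b
6) 1263.158ms=4b +947.368ms=3b
7) 2210.526ms=7b +157.895ms=1/2b
8) 2368.421ms=15/2b +157.895ms=1/2b
Σ=8b of 8 (190bpm 4/4) — PASS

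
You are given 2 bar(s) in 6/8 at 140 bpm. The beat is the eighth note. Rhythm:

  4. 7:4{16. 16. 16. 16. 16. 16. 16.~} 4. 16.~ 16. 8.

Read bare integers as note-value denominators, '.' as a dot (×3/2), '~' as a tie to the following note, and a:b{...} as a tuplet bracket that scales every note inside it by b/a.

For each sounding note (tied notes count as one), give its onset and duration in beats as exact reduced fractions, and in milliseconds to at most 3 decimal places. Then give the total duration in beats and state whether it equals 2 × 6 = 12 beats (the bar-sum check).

1) 0.0ms=0b +1285.714ms=3b
2) 1285.714ms=3b +183.673ms=3/7b
3) 1469.388ms=24/7b +183.673ms=3/7b
4) 1653.061ms=27/7b +183.673ms=3/7b
5) 1836.735ms=30/7b +183.673ms=3/7b
6) 2020.408ms=33/7b +183.673ms=3/7b
7) 2204.082ms=36/7b +183.673ms=3/7b
8) 2387.755ms=39/7b +1469.388ms=24/7b
9) 3857.143ms=9b +642.857ms=3/2b
10) 4500.0ms=21/2b +642.857ms=3/2b
Σ=12b of 12 (140bpm 6/8) — PASS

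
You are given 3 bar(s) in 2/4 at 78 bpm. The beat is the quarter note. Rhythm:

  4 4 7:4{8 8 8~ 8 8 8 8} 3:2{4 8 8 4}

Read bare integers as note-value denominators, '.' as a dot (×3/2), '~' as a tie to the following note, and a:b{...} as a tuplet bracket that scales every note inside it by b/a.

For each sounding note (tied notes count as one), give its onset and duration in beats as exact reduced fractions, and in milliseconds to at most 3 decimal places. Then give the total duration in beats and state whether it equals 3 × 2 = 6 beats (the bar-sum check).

1) 0.0ms=0b +769.231ms=1b
2) 769.231ms=1b +769.231ms=1b
3) 1538.462ms=2b +219.78ms=2/7b
4) 1758.242ms=16/7b +219.78ms=2/7b
5) 1978.022ms=18/7b +439.56ms=4/7b
6) 2417.582ms=22/7b +219.78ms=2/7b
7) 2637.363ms=24/7b +219.78ms=2/7b
8) 2857.143ms=26/7b +219.78ms=2/7b
9) 3076.923ms=4b +512.821ms=2/3b
10) 3589.744ms=14/3b +256.41ms=1/3b
11) 3846.154ms=5b +256.41ms=1/3b
12) 4102.564ms=16/3b +512.821ms=2/3b
Σ=6b of 6 (78bpm 2/4) — PASS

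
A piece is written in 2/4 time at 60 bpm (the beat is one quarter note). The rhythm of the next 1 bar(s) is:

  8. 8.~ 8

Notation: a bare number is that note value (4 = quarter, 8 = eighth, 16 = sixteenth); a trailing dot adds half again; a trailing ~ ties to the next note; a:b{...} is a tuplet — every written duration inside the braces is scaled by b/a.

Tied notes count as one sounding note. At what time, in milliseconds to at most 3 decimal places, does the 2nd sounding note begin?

note 2 onset = 3/4b = 750.0ms

1. 0.0ms @ 0 + 750.0ms (3/4)
2. 750.0ms @ 3/4 + 1250.0ms (5/4)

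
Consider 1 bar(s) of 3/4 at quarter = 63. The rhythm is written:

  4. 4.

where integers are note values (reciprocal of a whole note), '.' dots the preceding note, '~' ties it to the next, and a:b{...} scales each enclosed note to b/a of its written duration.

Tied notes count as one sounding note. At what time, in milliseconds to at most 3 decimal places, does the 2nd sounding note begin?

1. 0.0ms @ 0 + 1428.571ms (3/2)
2. 1428.571ms @ 3/2 + 1428.571ms (3/2)

note 2 onset = 3/2b = 1428.571ms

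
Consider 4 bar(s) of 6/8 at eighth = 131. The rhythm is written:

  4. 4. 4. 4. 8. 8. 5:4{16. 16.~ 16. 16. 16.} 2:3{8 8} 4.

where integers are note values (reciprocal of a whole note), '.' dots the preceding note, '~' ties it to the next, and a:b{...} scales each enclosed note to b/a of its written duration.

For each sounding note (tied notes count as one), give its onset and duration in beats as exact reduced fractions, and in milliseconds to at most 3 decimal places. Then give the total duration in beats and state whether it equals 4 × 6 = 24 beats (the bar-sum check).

1) 0.0ms=0b +1374.046ms=3b
2) 1374.046ms=3b +1374.046ms=3b
3) 2748.092ms=6b +1374.046ms=3b
4) 4122.137ms=9b +1374.046ms=3b
5) 5496.183ms=12b +687.023ms=3/2b
6) 6183.206ms=27/2b +687.023ms=3/2b
7) 6870.229ms=15b +274.809ms=3/5b
8) 7145.038ms=78/5b +549.618ms=6/5b
9) 7694.656ms=84/5b +274.809ms=3/5b
10) 7969.466ms=87/5b +274.809ms=3/5b
11) 8244.275ms=18b +687.023ms=3/2b
12) 8931.298ms=39/2b +687.023ms=3/2b
13) 9618.321ms=21b +1374.046ms=3b
Σ=24b of 24 (131bpm 6/8) — PASS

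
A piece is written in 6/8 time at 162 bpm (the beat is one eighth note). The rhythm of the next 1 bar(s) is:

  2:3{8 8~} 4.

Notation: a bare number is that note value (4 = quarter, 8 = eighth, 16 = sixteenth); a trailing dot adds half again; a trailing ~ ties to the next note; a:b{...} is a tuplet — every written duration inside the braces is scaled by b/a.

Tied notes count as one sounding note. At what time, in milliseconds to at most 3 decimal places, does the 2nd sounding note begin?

note 2 onset = 3/2b = 555.556ms

1. 0.0ms @ 0 + 555.556ms (3/2)
2. 555.556ms @ 3/2 + 1666.667ms (9/2)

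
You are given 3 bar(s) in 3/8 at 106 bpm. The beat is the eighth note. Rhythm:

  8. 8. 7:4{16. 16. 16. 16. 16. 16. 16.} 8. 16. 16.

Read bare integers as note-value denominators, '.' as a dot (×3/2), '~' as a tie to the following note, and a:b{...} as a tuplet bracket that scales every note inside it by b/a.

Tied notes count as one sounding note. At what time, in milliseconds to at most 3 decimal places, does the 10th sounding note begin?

note 10 onset = 6b = 3396.226ms

1. 0.0ms @ 0 + 849.057ms (3/2)
2. 849.057ms @ 3/2 + 849.057ms (3/2)
3. 1698.113ms @ 3 + 242.588ms (3/7)
4. 1940.701ms @ 24/7 + 242.588ms (3/7)
5. 2183.288ms @ 27/7 + 242.588ms (3/7)
6. 2425.876ms @ 30/7 + 242.588ms (3/7)
7. 2668.464ms @ 33/7 + 242.588ms (3/7)
8. 2911.051ms @ 36/7 + 242.588ms (3/7)
9. 3153.639ms @ 39/7 + 242.588ms (3/7)
10. 3396.226ms @ 6 + 849.057ms (3/2)
11. 4245.283ms @ 15/2 + 424.528ms (3/4)
12. 4669.811ms @ 33/4 + 424.528ms (3/4)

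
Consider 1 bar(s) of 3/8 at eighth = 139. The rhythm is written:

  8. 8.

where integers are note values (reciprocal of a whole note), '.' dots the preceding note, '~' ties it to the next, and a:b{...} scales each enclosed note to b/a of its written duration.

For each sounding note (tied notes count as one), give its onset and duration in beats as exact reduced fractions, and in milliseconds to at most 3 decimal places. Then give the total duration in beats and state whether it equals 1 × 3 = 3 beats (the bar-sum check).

1) 0.0ms=0b +647.482ms=3/2b
2) 647.482ms=3/2b +647.482ms=3/2b
Σ=3b of 3 (139bpm 3/8) — PASS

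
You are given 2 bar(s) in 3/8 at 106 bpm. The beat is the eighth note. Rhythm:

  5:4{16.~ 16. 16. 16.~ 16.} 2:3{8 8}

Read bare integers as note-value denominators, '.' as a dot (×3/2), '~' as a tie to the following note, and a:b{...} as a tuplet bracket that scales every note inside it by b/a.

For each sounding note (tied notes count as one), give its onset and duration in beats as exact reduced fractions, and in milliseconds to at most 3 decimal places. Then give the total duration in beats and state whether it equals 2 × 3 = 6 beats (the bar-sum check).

1) 0.0ms=0b +679.245ms=6/5b
2) 679.245ms=6/5b +339.623ms=3/5b
3) 1018.868ms=9/5b +679.245ms=6/5b
4) 1698.113ms=3b +849.057ms=3/2b
5) 2547.17ms=9/2b +849.057ms=3/2b
Σ=6b of 6 (106bpm 3/8) — PASS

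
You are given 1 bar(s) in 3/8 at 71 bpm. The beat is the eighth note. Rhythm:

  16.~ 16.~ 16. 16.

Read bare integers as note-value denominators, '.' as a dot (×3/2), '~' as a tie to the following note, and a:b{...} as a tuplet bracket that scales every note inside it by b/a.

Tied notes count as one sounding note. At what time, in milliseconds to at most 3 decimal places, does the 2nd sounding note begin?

note 2 onset = 9/4b = 1901.408ms

1. 0.0ms @ 0 + 1901.408ms (9/4)
2. 1901.408ms @ 9/4 + 633.803ms (3/4)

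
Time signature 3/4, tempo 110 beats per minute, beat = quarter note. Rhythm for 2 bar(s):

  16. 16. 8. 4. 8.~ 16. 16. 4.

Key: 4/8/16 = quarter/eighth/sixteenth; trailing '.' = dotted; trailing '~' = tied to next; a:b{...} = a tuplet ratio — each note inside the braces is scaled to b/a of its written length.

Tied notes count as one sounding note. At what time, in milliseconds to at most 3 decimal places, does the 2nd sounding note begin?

1. 0.0ms @ 0 + 204.545ms (3/8)
2. 204.545ms @ 3/8 + 204.545ms (3/8)
3. 409.091ms @ 3/4 + 409.091ms (3/4)
4. 818.182ms @ 3/2 + 818.182ms (3/2)
5. 1636.364ms @ 3 + 613.636ms (9/8)
6. 2250.0ms @ 33/8 + 204.545ms (3/8)
7. 2454.545ms @ 9/2 + 818.182ms (3/2)

note 2 onset = 3/8b = 204.545ms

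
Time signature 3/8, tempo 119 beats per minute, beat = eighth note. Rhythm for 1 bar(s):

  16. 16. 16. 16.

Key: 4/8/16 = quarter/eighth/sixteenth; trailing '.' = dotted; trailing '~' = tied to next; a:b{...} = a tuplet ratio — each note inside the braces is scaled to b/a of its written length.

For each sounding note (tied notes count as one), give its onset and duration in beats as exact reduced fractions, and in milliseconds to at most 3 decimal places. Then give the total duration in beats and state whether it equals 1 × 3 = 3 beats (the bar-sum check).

1) 0.0ms=0b +378.151ms=3/4b
2) 378.151ms=3/4b +378.151ms=3/4b
3) 756.303ms=3/2b +378.151ms=3/4b
4) 1134.454ms=9/4b +378.151ms=3/4b
Σ=3b of 3 (119bpm 3/8) — PASS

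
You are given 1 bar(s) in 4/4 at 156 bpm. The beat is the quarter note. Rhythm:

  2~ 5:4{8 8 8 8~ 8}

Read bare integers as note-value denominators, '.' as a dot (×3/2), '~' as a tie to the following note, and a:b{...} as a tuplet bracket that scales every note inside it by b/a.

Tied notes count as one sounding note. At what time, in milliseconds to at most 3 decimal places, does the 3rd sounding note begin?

1. 0.0ms @ 0 + 923.077ms (12/5)
2. 923.077ms @ 12/5 + 153.846ms (2/5)
3. 1076.923ms @ 14/5 + 153.846ms (2/5)
4. 1230.769ms @ 16/5 + 307.692ms (4/5)

note 3 onset = 14/5b = 1076.923ms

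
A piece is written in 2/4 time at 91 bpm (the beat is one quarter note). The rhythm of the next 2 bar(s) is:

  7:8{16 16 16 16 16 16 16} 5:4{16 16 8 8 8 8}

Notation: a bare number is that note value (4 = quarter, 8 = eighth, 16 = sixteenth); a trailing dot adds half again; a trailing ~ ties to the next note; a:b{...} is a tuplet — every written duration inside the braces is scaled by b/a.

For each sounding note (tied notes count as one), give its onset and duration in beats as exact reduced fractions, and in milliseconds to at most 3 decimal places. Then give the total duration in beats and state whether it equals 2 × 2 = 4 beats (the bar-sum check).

1) 0.0ms=0b +188.383ms=2/7b
2) 188.383ms=2/7b +188.383ms=2/7b
3) 376.766ms=4/7b +188.383ms=2/7b
4) 565.149ms=6/7b +188.383ms=2/7b
5) 753.532ms=8/7b +188.383ms=2/7b
6) 941.915ms=10/7b +188.383ms=2/7b
7) 1130.298ms=12/7b +188.383ms=2/7b
8) 1318.681ms=2b +131.868ms=1/5b
9) 1450.549ms=11/5b +131.868ms=1/5b
10) 1582.418ms=12/5b +263.736ms=2/5b
11) 1846.154ms=14/5b +263.736ms=2/5b
12) 2109.89ms=16/5b +263.736ms=2/5b
13) 2373.626ms=18/5b +263.736ms=2/5b
Σ=4b of 4 (91bpm 2/4) — PASS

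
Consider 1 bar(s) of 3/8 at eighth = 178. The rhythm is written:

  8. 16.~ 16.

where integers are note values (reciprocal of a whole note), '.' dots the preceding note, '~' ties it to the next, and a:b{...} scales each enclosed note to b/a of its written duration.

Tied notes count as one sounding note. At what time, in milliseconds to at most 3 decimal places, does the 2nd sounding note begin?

1. 0.0ms @ 0 + 505.618ms (3/2)
2. 505.618ms @ 3/2 + 505.618ms (3/2)

note 2 onset = 3/2b = 505.618ms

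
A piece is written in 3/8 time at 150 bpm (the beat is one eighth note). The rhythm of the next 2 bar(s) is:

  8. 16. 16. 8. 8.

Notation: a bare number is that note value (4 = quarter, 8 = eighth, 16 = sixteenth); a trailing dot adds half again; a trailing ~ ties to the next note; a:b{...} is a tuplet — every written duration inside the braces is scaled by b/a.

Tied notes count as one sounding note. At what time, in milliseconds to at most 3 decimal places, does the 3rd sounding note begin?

note 3 onset = 9/4b = 900.0ms

1. 0.0ms @ 0 + 600.0ms (3/2)
2. 600.0ms @ 3/2 + 300.0ms (3/4)
3. 900.0ms @ 9/4 + 300.0ms (3/4)
4. 1200.0ms @ 3 + 600.0ms (3/2)
5. 1800.0ms @ 9/2 + 600.0ms (3/2)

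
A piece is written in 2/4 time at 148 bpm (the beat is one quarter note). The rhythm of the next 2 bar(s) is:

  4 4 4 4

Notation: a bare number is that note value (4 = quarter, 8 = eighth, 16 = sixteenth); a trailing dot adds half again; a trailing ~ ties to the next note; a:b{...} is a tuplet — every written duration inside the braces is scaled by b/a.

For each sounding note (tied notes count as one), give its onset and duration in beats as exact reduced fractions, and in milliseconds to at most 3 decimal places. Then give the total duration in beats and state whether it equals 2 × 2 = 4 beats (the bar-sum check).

1) 0.0ms=0b +405.405ms=1b
2) 405.405ms=1b +405.405ms=1b
3) 810.811ms=2b +405.405ms=1b
4) 1216.216ms=3b +405.405ms=1b
Σ=4b of 4 (148bpm 2/4) — PASS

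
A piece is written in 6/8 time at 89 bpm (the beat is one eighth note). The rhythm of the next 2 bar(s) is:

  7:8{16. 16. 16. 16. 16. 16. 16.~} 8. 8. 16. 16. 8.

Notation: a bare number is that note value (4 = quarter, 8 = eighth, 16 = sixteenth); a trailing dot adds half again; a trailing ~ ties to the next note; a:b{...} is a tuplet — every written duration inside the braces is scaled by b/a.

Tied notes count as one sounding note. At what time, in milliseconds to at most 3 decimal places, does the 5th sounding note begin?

1. 0.0ms @ 0 + 577.849ms (6/7)
2. 577.849ms @ 6/7 + 577.849ms (6/7)
3. 1155.698ms @ 12/7 + 577.849ms (6/7)
4. 1733.547ms @ 18/7 + 577.849ms (6/7)
5. 2311.396ms @ 24/7 + 577.849ms (6/7)
6. 2889.246ms @ 30/7 + 577.849ms (6/7)
7. 3467.095ms @ 36/7 + 1589.085ms (33/14)
8. 5056.18ms @ 15/2 + 1011.236ms (3/2)
9. 6067.416ms @ 9 + 505.618ms (3/4)
10. 6573.034ms @ 39/4 + 505.618ms (3/4)
11. 7078.652ms @ 21/2 + 1011.236ms (3/2)

note 5 onset = 24/7b = 2311.396ms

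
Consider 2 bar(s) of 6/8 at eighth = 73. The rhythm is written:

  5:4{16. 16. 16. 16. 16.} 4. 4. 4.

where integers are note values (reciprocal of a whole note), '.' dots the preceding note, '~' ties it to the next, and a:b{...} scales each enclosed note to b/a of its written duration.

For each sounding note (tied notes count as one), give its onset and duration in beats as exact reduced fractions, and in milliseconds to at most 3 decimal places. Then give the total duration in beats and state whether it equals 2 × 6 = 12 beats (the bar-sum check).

1) 0.0ms=0b +493.151ms=3/5b
2) 493.151ms=3/5b +493.151ms=3/5b
3) 986.301ms=6/5b +493.151ms=3/5b
4) 1479.452ms=9/5b +493.151ms=3/5b
5) 1972.603ms=12/5b +493.151ms=3/5b
6) 2465.753ms=3b +2465.753ms=3b
7) 4931.507ms=6b +2465.753ms=3b
8) 7397.26ms=9b +2465.753ms=3b
Σ=12b of 12 (73bpm 6/8) — PASS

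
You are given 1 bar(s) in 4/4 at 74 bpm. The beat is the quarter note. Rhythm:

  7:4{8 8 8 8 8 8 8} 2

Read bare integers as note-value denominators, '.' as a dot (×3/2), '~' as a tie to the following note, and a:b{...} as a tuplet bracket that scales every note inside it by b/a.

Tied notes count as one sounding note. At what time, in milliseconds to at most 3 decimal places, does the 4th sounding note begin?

1. 0.0ms @ 0 + 231.66ms (2/7)
2. 231.66ms @ 2/7 + 231.66ms (2/7)
3. 463.32ms @ 4/7 + 231.66ms (2/7)
4. 694.981ms @ 6/7 + 231.66ms (2/7)
5. 926.641ms @ 8/7 + 231.66ms (2/7)
6. 1158.301ms @ 10/7 + 231.66ms (2/7)
7. 1389.961ms @ 12/7 + 231.66ms (2/7)
8. 1621.622ms @ 2 + 1621.622ms (2)

note 4 onset = 6/7b = 694.981ms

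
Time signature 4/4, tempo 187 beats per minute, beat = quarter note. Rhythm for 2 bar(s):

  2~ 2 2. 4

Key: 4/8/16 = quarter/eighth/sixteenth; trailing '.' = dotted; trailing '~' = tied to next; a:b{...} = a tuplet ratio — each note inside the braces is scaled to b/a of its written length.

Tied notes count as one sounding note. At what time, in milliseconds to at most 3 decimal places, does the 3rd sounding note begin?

note 3 onset = 7b = 2245.989ms

1. 0.0ms @ 0 + 1283.422ms (4)
2. 1283.422ms @ 4 + 962.567ms (3)
3. 2245.989ms @ 7 + 320.856ms (1)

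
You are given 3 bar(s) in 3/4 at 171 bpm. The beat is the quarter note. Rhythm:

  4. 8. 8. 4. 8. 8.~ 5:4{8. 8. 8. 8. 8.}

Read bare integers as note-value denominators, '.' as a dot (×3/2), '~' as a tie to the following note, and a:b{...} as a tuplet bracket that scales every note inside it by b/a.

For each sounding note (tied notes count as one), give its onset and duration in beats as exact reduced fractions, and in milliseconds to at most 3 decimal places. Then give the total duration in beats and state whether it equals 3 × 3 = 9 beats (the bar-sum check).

1) 0.0ms=0b +526.316ms=3/2b
2) 526.316ms=3/2b +263.158ms=3/4b
3) 789.474ms=9/4b +263.158ms=3/4b
4) 1052.632ms=3b +526.316ms=3/2b
5) 1578.947ms=9/2b +263.158ms=3/4b
6) 1842.105ms=21/4b +473.684ms=27/20b
7) 2315.789ms=33/5b +210.526ms=3/5b
8) 2526.316ms=36/5b +210.526ms=3/5b
9) 2736.842ms=39/5b +210.526ms=3/5b
10) 2947.368ms=42/5b +210.526ms=3/5b
Σ=9b of 9 (171bpm 3/4) — PASS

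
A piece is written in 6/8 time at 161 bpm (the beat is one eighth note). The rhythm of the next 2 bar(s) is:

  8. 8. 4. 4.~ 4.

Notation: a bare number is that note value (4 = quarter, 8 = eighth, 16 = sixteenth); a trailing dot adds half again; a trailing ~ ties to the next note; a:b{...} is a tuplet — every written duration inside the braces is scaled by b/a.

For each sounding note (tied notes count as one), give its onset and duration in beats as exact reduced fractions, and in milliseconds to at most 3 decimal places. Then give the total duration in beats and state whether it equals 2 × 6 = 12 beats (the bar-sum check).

1) 0.0ms=0b +559.006ms=3/2b
2) 559.006ms=3/2b +559.006ms=3/2b
3) 1118.012ms=3b +1118.012ms=3b
4) 2236.025ms=6b +2236.025ms=6b
Σ=12b of 12 (161bpm 6/8) — PASS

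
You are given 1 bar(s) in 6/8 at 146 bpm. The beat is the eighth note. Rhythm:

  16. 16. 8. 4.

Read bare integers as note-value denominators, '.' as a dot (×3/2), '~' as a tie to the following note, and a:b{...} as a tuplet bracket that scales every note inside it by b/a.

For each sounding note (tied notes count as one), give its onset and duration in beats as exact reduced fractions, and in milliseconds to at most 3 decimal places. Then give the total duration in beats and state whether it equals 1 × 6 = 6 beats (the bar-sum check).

1) 0.0ms=0b +308.219ms=3/4b
2) 308.219ms=3/4b +308.219ms=3/4b
3) 616.438ms=3/2b +616.438ms=3/2b
4) 1232.877ms=3b +1232.877ms=3b
Σ=6b of 6 (146bpm 6/8) — PASS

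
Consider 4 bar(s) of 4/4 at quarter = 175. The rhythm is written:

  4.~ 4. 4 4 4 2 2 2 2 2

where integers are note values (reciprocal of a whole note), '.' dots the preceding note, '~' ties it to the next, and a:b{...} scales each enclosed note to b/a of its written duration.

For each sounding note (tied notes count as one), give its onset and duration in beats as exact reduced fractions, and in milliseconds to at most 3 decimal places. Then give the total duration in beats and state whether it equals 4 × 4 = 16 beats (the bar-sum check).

1) 0.0ms=0b +1028.571ms=3b
2) 1028.571ms=3b +342.857ms=1b
3) 1371.429ms=4b +342.857ms=1b
4) 1714.286ms=5b +342.857ms=1b
5) 2057.143ms=6b +685.714ms=2b
6) 2742.857ms=8b +685.714ms=2b
7) 3428.571ms=10b +685.714ms=2b
8) 4114.286ms=12b +685.714ms=2b
9) 4800.0ms=14b +685.714ms=2b
Σ=16b of 16 (175bpm 4/4) — PASS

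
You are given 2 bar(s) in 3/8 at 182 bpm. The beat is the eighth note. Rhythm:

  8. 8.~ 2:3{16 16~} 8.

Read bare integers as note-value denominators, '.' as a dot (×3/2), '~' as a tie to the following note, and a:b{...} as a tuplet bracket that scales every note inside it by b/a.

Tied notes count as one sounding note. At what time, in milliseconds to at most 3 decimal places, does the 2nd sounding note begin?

note 2 onset = 3/2b = 494.505ms

1. 0.0ms @ 0 + 494.505ms (3/2)
2. 494.505ms @ 3/2 + 741.758ms (9/4)
3. 1236.264ms @ 15/4 + 741.758ms (9/4)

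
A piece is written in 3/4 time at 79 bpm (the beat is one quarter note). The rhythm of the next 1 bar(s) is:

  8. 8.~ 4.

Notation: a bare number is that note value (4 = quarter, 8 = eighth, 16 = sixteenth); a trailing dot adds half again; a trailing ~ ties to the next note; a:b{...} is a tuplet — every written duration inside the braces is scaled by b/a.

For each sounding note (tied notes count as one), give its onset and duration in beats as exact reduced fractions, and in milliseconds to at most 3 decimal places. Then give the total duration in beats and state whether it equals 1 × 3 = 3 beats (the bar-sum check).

1) 0.0ms=0b +569.62ms=3/4b
2) 569.62ms=3/4b +1708.861ms=9/4b
Σ=3b of 3 (79bpm 3/4) — PASS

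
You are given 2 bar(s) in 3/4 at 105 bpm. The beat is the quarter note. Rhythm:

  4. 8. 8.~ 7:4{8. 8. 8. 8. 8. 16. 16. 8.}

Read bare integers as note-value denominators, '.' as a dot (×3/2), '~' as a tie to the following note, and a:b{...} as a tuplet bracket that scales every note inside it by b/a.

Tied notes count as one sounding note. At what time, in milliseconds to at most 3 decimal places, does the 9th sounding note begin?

note 9 onset = 75/14b = 3061.224ms

1. 0.0ms @ 0 + 857.143ms (3/2)
2. 857.143ms @ 3/2 + 428.571ms (3/4)
3. 1285.714ms @ 9/4 + 673.469ms (33/28)
4. 1959.184ms @ 24/7 + 244.898ms (3/7)
5. 2204.082ms @ 27/7 + 244.898ms (3/7)
6. 2448.98ms @ 30/7 + 244.898ms (3/7)
7. 2693.878ms @ 33/7 + 244.898ms (3/7)
8. 2938.776ms @ 36/7 + 122.449ms (3/14)
9. 3061.224ms @ 75/14 + 122.449ms (3/14)
10. 3183.673ms @ 39/7 + 244.898ms (3/7)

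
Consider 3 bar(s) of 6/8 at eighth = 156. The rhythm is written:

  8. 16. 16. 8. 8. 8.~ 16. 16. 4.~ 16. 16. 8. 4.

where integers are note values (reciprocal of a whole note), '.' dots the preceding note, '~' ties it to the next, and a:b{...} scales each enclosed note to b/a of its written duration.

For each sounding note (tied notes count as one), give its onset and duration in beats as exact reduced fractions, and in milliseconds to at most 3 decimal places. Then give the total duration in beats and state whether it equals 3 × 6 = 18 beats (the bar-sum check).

1) 0.0ms=0b +576.923ms=3/2b
2) 576.923ms=3/2b +288.462ms=3/4b
3) 865.385ms=9/4b +288.462ms=3/4b
4) 1153.846ms=3b +576.923ms=3/2b
5) 1730.769ms=9/2b +576.923ms=3/2b
6) 2307.692ms=6b +865.385ms=9/4b
7) 3173.077ms=33/4b +288.462ms=3/4b
8) 3461.538ms=9b +1442.308ms=15/4b
9) 4903.846ms=51/4b +288.462ms=3/4b
10) 5192.308ms=27/2b +576.923ms=3/2b
11) 5769.231ms=15b +1153.846ms=3b
Σ=18b of 18 (156bpm 6/8) — PASS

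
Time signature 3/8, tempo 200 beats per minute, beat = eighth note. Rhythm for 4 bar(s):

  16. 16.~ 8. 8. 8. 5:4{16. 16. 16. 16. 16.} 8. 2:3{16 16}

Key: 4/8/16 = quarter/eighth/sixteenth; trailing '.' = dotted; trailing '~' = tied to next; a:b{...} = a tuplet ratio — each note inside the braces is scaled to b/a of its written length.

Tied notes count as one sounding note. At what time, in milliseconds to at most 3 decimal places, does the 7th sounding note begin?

note 7 onset = 36/5b = 2160.0ms

1. 0.0ms @ 0 + 225.0ms (3/4)
2. 225.0ms @ 3/4 + 675.0ms (9/4)
3. 900.0ms @ 3 + 450.0ms (3/2)
4. 1350.0ms @ 9/2 + 450.0ms (3/2)
5. 1800.0ms @ 6 + 180.0ms (3/5)
6. 1980.0ms @ 33/5 + 180.0ms (3/5)
7. 2160.0ms @ 36/5 + 180.0ms (3/5)
8. 2340.0ms @ 39/5 + 180.0ms (3/5)
9. 2520.0ms @ 42/5 + 180.0ms (3/5)
10. 2700.0ms @ 9 + 450.0ms (3/2)
11. 3150.0ms @ 21/2 + 225.0ms (3/4)
12. 3375.0ms @ 45/4 + 225.0ms (3/4)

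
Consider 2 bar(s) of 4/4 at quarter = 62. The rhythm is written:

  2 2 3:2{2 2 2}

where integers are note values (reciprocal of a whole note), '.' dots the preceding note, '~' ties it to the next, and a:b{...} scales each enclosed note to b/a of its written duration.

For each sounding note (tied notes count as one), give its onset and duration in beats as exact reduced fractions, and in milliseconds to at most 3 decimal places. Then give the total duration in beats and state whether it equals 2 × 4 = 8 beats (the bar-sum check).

1) 0.0ms=0b +1935.484ms=2b
2) 1935.484ms=2b +1935.484ms=2b
3) 3870.968ms=4b +1290.323ms=4/3b
4) 5161.29ms=16/3b +1290.323ms=4/3b
5) 6451.613ms=20/3b +1290.323ms=4/3b
Σ=8b of 8 (62bpm 4/4) — PASS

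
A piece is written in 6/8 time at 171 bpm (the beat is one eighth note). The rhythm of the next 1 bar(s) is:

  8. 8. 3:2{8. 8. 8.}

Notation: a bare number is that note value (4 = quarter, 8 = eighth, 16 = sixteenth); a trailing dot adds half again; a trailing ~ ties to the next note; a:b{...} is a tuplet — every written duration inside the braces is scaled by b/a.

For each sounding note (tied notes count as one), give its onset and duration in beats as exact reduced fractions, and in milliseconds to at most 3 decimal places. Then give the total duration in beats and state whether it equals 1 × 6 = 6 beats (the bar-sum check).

1) 0.0ms=0b +526.316ms=3/2b
2) 526.316ms=3/2b +526.316ms=3/2b
3) 1052.632ms=3b +350.877ms=1b
4) 1403.509ms=4b +350.877ms=1b
5) 1754.386ms=5b +350.877ms=1b
Σ=6b of 6 (171bpm 6/8) — PASS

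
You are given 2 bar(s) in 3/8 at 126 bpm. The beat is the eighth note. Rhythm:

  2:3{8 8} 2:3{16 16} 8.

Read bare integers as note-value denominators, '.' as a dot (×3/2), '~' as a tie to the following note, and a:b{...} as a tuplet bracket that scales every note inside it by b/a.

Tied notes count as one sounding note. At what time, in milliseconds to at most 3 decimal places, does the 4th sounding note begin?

1. 0.0ms @ 0 + 714.286ms (3/2)
2. 714.286ms @ 3/2 + 714.286ms (3/2)
3. 1428.571ms @ 3 + 357.143ms (3/4)
4. 1785.714ms @ 15/4 + 357.143ms (3/4)
5. 2142.857ms @ 9/2 + 714.286ms (3/2)

note 4 onset = 15/4b = 1785.714ms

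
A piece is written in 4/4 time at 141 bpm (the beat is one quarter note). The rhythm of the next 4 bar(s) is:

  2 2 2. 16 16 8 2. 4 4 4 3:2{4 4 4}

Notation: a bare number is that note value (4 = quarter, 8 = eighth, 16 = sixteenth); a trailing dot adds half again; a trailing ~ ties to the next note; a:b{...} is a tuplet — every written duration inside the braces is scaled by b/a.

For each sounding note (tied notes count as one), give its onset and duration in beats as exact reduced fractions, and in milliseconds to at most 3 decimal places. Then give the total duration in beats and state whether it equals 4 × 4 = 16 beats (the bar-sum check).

1) 0.0ms=0b +851.064ms=2b
2) 851.064ms=2b +851.064ms=2b
3) 1702.128ms=4b +1276.596ms=3b
4) 2978.723ms=7b +106.383ms=1/4b
5) 3085.106ms=29/4b +106.383ms=1/4b
6) 3191.489ms=15/2b +212.766ms=1/2b
7) 3404.255ms=8b +1276.596ms=3b
8) 4680.851ms=11b +425.532ms=1b
9) 5106.383ms=12b +425.532ms=1b
10) 5531.915ms=13b +425.532ms=1b
11) 5957.447ms=14b +283.688ms=2/3b
12) 6241.135ms=44/3b +283.688ms=2/3b
13) 6524.823ms=46/3b +283.688ms=2/3b
Σ=16b of 16 (141bpm 4/4) — PASS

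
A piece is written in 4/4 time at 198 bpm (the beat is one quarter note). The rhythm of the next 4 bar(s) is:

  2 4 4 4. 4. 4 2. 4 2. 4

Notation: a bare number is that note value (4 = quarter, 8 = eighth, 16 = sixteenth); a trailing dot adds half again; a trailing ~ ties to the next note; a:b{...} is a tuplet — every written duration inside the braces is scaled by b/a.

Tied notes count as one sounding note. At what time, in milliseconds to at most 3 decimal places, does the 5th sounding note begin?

note 5 onset = 11/2b = 1666.667ms

1. 0.0ms @ 0 + 606.061ms (2)
2. 606.061ms @ 2 + 303.03ms (1)
3. 909.091ms @ 3 + 303.03ms (1)
4. 1212.121ms @ 4 + 454.545ms (3/2)
5. 1666.667ms @ 11/2 + 454.545ms (3/2)
6. 2121.212ms @ 7 + 303.03ms (1)
7. 2424.242ms @ 8 + 909.091ms (3)
8. 3333.333ms @ 11 + 303.03ms (1)
9. 3636.364ms @ 12 + 909.091ms (3)
10. 4545.455ms @ 15 + 303.03ms (1)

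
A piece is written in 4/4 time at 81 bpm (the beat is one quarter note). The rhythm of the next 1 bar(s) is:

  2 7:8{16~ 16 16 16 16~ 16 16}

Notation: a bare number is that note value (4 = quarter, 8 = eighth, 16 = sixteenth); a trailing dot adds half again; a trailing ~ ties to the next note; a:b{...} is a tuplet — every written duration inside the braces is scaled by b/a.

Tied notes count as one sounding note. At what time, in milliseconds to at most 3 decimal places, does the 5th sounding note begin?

note 5 onset = 22/7b = 2328.042ms

1. 0.0ms @ 0 + 1481.481ms (2)
2. 1481.481ms @ 2 + 423.28ms (4/7)
3. 1904.762ms @ 18/7 + 211.64ms (2/7)
4. 2116.402ms @ 20/7 + 211.64ms (2/7)
5. 2328.042ms @ 22/7 + 423.28ms (4/7)
6. 2751.323ms @ 26/7 + 211.64ms (2/7)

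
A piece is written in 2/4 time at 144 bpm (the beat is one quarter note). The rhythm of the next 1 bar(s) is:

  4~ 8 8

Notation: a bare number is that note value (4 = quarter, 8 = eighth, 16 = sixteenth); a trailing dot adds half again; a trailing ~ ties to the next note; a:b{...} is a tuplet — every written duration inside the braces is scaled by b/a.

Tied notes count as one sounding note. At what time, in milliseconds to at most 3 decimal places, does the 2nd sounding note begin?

1. 0.0ms @ 0 + 625.0ms (3/2)
2. 625.0ms @ 3/2 + 208.333ms (1/2)

note 2 onset = 3/2b = 625.0ms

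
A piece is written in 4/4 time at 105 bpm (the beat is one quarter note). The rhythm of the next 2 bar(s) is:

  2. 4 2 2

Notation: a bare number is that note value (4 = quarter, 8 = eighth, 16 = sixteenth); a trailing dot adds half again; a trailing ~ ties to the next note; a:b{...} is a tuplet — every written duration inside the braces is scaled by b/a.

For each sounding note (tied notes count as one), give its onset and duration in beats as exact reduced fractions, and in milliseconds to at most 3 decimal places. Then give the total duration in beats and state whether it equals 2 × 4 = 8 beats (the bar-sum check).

1) 0.0ms=0b +1714.286ms=3b
2) 1714.286ms=3b +571.429ms=1b
3) 2285.714ms=4b +1142.857ms=2b
4) 3428.571ms=6b +1142.857ms=2b
Σ=8b of 8 (105bpm 4/4) — PASS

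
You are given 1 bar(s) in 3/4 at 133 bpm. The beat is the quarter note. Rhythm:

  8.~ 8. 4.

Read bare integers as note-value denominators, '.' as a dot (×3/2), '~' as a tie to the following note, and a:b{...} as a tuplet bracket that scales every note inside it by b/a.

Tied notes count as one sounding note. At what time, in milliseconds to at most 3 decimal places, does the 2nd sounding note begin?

1. 0.0ms @ 0 + 676.692ms (3/2)
2. 676.692ms @ 3/2 + 676.692ms (3/2)

note 2 onset = 3/2b = 676.692ms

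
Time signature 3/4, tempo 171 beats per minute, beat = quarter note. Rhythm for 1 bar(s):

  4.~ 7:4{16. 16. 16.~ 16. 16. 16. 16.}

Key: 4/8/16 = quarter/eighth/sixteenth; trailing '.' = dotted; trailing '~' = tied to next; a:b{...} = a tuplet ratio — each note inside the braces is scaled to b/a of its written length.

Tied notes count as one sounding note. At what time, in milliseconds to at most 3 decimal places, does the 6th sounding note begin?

note 6 onset = 39/14b = 977.444ms

1. 0.0ms @ 0 + 601.504ms (12/7)
2. 601.504ms @ 12/7 + 75.188ms (3/14)
3. 676.692ms @ 27/14 + 150.376ms (3/7)
4. 827.068ms @ 33/14 + 75.188ms (3/14)
5. 902.256ms @ 18/7 + 75.188ms (3/14)
6. 977.444ms @ 39/14 + 75.188ms (3/14)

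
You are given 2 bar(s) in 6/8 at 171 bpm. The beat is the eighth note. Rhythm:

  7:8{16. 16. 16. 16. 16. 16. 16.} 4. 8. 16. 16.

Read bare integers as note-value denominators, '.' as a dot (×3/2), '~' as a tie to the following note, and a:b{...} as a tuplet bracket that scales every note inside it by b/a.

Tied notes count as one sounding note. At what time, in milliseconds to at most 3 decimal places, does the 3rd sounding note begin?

note 3 onset = 12/7b = 601.504ms

1. 0.0ms @ 0 + 300.752ms (6/7)
2. 300.752ms @ 6/7 + 300.752ms (6/7)
3. 601.504ms @ 12/7 + 300.752ms (6/7)
4. 902.256ms @ 18/7 + 300.752ms (6/7)
5. 1203.008ms @ 24/7 + 300.752ms (6/7)
6. 1503.759ms @ 30/7 + 300.752ms (6/7)
7. 1804.511ms @ 36/7 + 300.752ms (6/7)
8. 2105.263ms @ 6 + 1052.632ms (3)
9. 3157.895ms @ 9 + 526.316ms (3/2)
10. 3684.211ms @ 21/2 + 263.158ms (3/4)
11. 3947.368ms @ 45/4 + 263.158ms (3/4)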